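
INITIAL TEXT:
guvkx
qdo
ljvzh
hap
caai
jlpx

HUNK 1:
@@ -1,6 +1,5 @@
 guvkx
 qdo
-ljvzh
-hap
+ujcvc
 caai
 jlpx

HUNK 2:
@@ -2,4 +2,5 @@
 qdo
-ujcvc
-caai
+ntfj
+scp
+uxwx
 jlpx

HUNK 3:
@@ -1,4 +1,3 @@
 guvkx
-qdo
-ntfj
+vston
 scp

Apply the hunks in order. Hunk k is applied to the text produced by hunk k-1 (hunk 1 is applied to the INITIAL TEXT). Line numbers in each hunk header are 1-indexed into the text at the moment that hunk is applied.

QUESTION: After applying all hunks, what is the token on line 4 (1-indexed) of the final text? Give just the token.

Hunk 1: at line 1 remove [ljvzh,hap] add [ujcvc] -> 5 lines: guvkx qdo ujcvc caai jlpx
Hunk 2: at line 2 remove [ujcvc,caai] add [ntfj,scp,uxwx] -> 6 lines: guvkx qdo ntfj scp uxwx jlpx
Hunk 3: at line 1 remove [qdo,ntfj] add [vston] -> 5 lines: guvkx vston scp uxwx jlpx
Final line 4: uxwx

Answer: uxwx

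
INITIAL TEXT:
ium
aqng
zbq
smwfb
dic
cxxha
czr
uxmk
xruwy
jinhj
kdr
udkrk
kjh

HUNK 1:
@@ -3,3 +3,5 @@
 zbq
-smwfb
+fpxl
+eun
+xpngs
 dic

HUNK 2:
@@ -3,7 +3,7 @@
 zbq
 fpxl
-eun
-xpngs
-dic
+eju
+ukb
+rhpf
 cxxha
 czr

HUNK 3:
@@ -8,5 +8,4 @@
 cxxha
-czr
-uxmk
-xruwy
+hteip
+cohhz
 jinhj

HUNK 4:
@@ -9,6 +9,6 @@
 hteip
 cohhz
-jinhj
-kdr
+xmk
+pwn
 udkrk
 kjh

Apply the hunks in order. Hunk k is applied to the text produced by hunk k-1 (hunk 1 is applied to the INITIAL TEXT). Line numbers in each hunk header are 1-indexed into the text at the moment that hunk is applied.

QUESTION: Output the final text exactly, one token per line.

Answer: ium
aqng
zbq
fpxl
eju
ukb
rhpf
cxxha
hteip
cohhz
xmk
pwn
udkrk
kjh

Derivation:
Hunk 1: at line 3 remove [smwfb] add [fpxl,eun,xpngs] -> 15 lines: ium aqng zbq fpxl eun xpngs dic cxxha czr uxmk xruwy jinhj kdr udkrk kjh
Hunk 2: at line 3 remove [eun,xpngs,dic] add [eju,ukb,rhpf] -> 15 lines: ium aqng zbq fpxl eju ukb rhpf cxxha czr uxmk xruwy jinhj kdr udkrk kjh
Hunk 3: at line 8 remove [czr,uxmk,xruwy] add [hteip,cohhz] -> 14 lines: ium aqng zbq fpxl eju ukb rhpf cxxha hteip cohhz jinhj kdr udkrk kjh
Hunk 4: at line 9 remove [jinhj,kdr] add [xmk,pwn] -> 14 lines: ium aqng zbq fpxl eju ukb rhpf cxxha hteip cohhz xmk pwn udkrk kjh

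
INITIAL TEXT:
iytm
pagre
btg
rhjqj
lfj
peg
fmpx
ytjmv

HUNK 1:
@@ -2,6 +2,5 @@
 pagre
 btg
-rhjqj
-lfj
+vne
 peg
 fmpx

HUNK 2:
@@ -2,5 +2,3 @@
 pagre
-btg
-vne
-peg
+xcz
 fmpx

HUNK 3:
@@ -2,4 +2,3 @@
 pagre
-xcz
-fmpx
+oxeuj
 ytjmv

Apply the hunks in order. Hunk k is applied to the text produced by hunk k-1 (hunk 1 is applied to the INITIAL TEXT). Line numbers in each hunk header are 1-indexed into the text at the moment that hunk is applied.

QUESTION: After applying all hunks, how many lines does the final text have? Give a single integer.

Hunk 1: at line 2 remove [rhjqj,lfj] add [vne] -> 7 lines: iytm pagre btg vne peg fmpx ytjmv
Hunk 2: at line 2 remove [btg,vne,peg] add [xcz] -> 5 lines: iytm pagre xcz fmpx ytjmv
Hunk 3: at line 2 remove [xcz,fmpx] add [oxeuj] -> 4 lines: iytm pagre oxeuj ytjmv
Final line count: 4

Answer: 4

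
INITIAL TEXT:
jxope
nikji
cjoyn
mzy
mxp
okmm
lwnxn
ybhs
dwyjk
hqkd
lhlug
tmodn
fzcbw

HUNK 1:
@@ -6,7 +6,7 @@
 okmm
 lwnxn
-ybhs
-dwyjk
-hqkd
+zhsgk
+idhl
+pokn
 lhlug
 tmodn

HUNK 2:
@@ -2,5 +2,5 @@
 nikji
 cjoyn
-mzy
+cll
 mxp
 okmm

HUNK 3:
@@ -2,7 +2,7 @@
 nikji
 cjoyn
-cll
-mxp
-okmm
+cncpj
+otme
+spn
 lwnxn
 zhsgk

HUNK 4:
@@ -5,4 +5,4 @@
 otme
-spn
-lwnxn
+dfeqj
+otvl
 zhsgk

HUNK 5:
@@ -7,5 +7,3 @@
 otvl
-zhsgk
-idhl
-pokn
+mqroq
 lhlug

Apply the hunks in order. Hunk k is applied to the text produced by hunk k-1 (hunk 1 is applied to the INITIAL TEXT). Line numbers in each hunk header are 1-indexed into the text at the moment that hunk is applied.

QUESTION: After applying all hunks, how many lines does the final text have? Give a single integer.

Hunk 1: at line 6 remove [ybhs,dwyjk,hqkd] add [zhsgk,idhl,pokn] -> 13 lines: jxope nikji cjoyn mzy mxp okmm lwnxn zhsgk idhl pokn lhlug tmodn fzcbw
Hunk 2: at line 2 remove [mzy] add [cll] -> 13 lines: jxope nikji cjoyn cll mxp okmm lwnxn zhsgk idhl pokn lhlug tmodn fzcbw
Hunk 3: at line 2 remove [cll,mxp,okmm] add [cncpj,otme,spn] -> 13 lines: jxope nikji cjoyn cncpj otme spn lwnxn zhsgk idhl pokn lhlug tmodn fzcbw
Hunk 4: at line 5 remove [spn,lwnxn] add [dfeqj,otvl] -> 13 lines: jxope nikji cjoyn cncpj otme dfeqj otvl zhsgk idhl pokn lhlug tmodn fzcbw
Hunk 5: at line 7 remove [zhsgk,idhl,pokn] add [mqroq] -> 11 lines: jxope nikji cjoyn cncpj otme dfeqj otvl mqroq lhlug tmodn fzcbw
Final line count: 11

Answer: 11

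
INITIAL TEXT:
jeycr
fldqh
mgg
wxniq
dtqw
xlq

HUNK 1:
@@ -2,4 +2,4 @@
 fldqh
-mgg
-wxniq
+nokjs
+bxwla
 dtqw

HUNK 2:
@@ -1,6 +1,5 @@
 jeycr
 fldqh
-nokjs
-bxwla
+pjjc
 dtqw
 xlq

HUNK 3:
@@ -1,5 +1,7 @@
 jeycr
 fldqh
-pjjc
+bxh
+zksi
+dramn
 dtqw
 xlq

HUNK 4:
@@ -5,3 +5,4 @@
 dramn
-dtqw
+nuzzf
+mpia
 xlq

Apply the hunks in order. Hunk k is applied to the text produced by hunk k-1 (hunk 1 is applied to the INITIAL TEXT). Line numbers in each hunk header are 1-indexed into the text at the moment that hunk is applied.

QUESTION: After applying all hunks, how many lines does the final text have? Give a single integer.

Hunk 1: at line 2 remove [mgg,wxniq] add [nokjs,bxwla] -> 6 lines: jeycr fldqh nokjs bxwla dtqw xlq
Hunk 2: at line 1 remove [nokjs,bxwla] add [pjjc] -> 5 lines: jeycr fldqh pjjc dtqw xlq
Hunk 3: at line 1 remove [pjjc] add [bxh,zksi,dramn] -> 7 lines: jeycr fldqh bxh zksi dramn dtqw xlq
Hunk 4: at line 5 remove [dtqw] add [nuzzf,mpia] -> 8 lines: jeycr fldqh bxh zksi dramn nuzzf mpia xlq
Final line count: 8

Answer: 8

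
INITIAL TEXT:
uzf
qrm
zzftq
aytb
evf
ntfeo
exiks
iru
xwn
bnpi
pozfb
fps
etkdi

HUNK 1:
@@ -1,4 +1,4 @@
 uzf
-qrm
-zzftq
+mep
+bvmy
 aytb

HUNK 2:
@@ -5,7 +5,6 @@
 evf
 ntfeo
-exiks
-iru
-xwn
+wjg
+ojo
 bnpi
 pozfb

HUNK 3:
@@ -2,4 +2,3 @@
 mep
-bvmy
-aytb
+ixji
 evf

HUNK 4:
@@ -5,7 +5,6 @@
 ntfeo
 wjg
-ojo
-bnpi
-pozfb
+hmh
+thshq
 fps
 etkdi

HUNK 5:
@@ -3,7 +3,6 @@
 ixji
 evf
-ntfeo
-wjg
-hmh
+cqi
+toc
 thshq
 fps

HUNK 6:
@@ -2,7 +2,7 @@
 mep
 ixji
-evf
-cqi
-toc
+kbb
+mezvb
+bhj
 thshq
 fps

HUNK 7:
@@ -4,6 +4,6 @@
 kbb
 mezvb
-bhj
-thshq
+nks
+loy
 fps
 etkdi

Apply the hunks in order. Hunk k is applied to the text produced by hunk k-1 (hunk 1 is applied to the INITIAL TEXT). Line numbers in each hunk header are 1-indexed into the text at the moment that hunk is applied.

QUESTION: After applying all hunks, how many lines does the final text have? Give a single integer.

Hunk 1: at line 1 remove [qrm,zzftq] add [mep,bvmy] -> 13 lines: uzf mep bvmy aytb evf ntfeo exiks iru xwn bnpi pozfb fps etkdi
Hunk 2: at line 5 remove [exiks,iru,xwn] add [wjg,ojo] -> 12 lines: uzf mep bvmy aytb evf ntfeo wjg ojo bnpi pozfb fps etkdi
Hunk 3: at line 2 remove [bvmy,aytb] add [ixji] -> 11 lines: uzf mep ixji evf ntfeo wjg ojo bnpi pozfb fps etkdi
Hunk 4: at line 5 remove [ojo,bnpi,pozfb] add [hmh,thshq] -> 10 lines: uzf mep ixji evf ntfeo wjg hmh thshq fps etkdi
Hunk 5: at line 3 remove [ntfeo,wjg,hmh] add [cqi,toc] -> 9 lines: uzf mep ixji evf cqi toc thshq fps etkdi
Hunk 6: at line 2 remove [evf,cqi,toc] add [kbb,mezvb,bhj] -> 9 lines: uzf mep ixji kbb mezvb bhj thshq fps etkdi
Hunk 7: at line 4 remove [bhj,thshq] add [nks,loy] -> 9 lines: uzf mep ixji kbb mezvb nks loy fps etkdi
Final line count: 9

Answer: 9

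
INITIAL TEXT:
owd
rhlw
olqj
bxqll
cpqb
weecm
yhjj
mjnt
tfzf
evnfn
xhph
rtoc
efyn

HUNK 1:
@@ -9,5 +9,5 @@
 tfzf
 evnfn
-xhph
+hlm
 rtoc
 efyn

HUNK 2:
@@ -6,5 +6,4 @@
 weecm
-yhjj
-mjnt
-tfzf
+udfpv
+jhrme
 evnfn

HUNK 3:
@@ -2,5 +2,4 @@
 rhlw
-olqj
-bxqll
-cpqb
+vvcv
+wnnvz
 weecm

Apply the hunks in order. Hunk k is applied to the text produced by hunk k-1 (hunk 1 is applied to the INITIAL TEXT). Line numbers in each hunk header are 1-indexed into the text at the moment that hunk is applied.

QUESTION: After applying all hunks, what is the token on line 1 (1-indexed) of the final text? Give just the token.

Hunk 1: at line 9 remove [xhph] add [hlm] -> 13 lines: owd rhlw olqj bxqll cpqb weecm yhjj mjnt tfzf evnfn hlm rtoc efyn
Hunk 2: at line 6 remove [yhjj,mjnt,tfzf] add [udfpv,jhrme] -> 12 lines: owd rhlw olqj bxqll cpqb weecm udfpv jhrme evnfn hlm rtoc efyn
Hunk 3: at line 2 remove [olqj,bxqll,cpqb] add [vvcv,wnnvz] -> 11 lines: owd rhlw vvcv wnnvz weecm udfpv jhrme evnfn hlm rtoc efyn
Final line 1: owd

Answer: owd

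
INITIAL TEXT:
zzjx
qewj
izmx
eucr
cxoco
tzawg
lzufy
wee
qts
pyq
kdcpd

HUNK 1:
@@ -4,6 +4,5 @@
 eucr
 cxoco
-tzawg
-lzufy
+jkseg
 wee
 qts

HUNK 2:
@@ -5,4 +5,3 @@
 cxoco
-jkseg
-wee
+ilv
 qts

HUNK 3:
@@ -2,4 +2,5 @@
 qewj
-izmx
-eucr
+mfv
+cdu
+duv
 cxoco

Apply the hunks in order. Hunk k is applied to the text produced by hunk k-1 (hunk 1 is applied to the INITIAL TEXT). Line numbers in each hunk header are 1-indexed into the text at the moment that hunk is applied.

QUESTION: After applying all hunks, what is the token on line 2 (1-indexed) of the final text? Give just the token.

Answer: qewj

Derivation:
Hunk 1: at line 4 remove [tzawg,lzufy] add [jkseg] -> 10 lines: zzjx qewj izmx eucr cxoco jkseg wee qts pyq kdcpd
Hunk 2: at line 5 remove [jkseg,wee] add [ilv] -> 9 lines: zzjx qewj izmx eucr cxoco ilv qts pyq kdcpd
Hunk 3: at line 2 remove [izmx,eucr] add [mfv,cdu,duv] -> 10 lines: zzjx qewj mfv cdu duv cxoco ilv qts pyq kdcpd
Final line 2: qewj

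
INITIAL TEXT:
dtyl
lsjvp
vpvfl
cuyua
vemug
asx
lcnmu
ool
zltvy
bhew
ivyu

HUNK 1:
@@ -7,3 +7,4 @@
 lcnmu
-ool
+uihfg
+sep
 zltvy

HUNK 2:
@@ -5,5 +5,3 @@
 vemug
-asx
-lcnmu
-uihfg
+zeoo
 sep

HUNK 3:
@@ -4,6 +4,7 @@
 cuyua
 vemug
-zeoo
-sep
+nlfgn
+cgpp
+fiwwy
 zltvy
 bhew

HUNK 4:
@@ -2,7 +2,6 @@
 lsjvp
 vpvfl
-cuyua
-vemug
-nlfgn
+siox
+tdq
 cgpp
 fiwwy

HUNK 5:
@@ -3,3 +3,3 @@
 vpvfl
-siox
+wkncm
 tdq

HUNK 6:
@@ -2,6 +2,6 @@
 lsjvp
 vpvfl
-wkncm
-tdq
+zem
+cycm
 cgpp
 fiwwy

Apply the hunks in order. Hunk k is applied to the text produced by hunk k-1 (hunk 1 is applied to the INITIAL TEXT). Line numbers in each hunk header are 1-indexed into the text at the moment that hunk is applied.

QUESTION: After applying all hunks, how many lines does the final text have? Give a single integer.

Answer: 10

Derivation:
Hunk 1: at line 7 remove [ool] add [uihfg,sep] -> 12 lines: dtyl lsjvp vpvfl cuyua vemug asx lcnmu uihfg sep zltvy bhew ivyu
Hunk 2: at line 5 remove [asx,lcnmu,uihfg] add [zeoo] -> 10 lines: dtyl lsjvp vpvfl cuyua vemug zeoo sep zltvy bhew ivyu
Hunk 3: at line 4 remove [zeoo,sep] add [nlfgn,cgpp,fiwwy] -> 11 lines: dtyl lsjvp vpvfl cuyua vemug nlfgn cgpp fiwwy zltvy bhew ivyu
Hunk 4: at line 2 remove [cuyua,vemug,nlfgn] add [siox,tdq] -> 10 lines: dtyl lsjvp vpvfl siox tdq cgpp fiwwy zltvy bhew ivyu
Hunk 5: at line 3 remove [siox] add [wkncm] -> 10 lines: dtyl lsjvp vpvfl wkncm tdq cgpp fiwwy zltvy bhew ivyu
Hunk 6: at line 2 remove [wkncm,tdq] add [zem,cycm] -> 10 lines: dtyl lsjvp vpvfl zem cycm cgpp fiwwy zltvy bhew ivyu
Final line count: 10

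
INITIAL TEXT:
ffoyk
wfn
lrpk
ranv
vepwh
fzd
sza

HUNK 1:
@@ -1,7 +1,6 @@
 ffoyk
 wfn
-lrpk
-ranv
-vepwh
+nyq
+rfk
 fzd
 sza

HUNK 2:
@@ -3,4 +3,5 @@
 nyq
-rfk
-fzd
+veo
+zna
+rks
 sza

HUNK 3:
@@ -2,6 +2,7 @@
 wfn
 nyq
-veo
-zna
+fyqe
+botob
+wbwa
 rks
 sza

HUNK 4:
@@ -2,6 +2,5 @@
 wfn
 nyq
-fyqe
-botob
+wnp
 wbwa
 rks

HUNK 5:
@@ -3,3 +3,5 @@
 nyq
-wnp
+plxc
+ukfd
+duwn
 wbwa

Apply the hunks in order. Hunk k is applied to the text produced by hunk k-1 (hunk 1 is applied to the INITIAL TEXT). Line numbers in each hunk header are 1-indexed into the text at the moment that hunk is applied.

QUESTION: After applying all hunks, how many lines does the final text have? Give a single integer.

Hunk 1: at line 1 remove [lrpk,ranv,vepwh] add [nyq,rfk] -> 6 lines: ffoyk wfn nyq rfk fzd sza
Hunk 2: at line 3 remove [rfk,fzd] add [veo,zna,rks] -> 7 lines: ffoyk wfn nyq veo zna rks sza
Hunk 3: at line 2 remove [veo,zna] add [fyqe,botob,wbwa] -> 8 lines: ffoyk wfn nyq fyqe botob wbwa rks sza
Hunk 4: at line 2 remove [fyqe,botob] add [wnp] -> 7 lines: ffoyk wfn nyq wnp wbwa rks sza
Hunk 5: at line 3 remove [wnp] add [plxc,ukfd,duwn] -> 9 lines: ffoyk wfn nyq plxc ukfd duwn wbwa rks sza
Final line count: 9

Answer: 9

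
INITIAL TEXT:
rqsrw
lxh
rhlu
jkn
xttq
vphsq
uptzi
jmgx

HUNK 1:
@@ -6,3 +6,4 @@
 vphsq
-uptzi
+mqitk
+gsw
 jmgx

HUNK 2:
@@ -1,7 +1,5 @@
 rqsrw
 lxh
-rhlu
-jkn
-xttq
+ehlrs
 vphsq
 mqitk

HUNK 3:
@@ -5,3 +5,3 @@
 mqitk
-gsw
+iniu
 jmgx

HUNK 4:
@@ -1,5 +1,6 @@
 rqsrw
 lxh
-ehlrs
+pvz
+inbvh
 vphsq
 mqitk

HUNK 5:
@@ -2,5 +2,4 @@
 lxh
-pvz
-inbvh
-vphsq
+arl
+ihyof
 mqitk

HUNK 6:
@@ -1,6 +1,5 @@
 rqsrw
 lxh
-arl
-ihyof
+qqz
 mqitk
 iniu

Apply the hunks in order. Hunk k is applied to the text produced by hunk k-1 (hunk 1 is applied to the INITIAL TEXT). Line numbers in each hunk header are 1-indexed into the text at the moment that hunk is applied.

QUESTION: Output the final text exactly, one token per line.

Answer: rqsrw
lxh
qqz
mqitk
iniu
jmgx

Derivation:
Hunk 1: at line 6 remove [uptzi] add [mqitk,gsw] -> 9 lines: rqsrw lxh rhlu jkn xttq vphsq mqitk gsw jmgx
Hunk 2: at line 1 remove [rhlu,jkn,xttq] add [ehlrs] -> 7 lines: rqsrw lxh ehlrs vphsq mqitk gsw jmgx
Hunk 3: at line 5 remove [gsw] add [iniu] -> 7 lines: rqsrw lxh ehlrs vphsq mqitk iniu jmgx
Hunk 4: at line 1 remove [ehlrs] add [pvz,inbvh] -> 8 lines: rqsrw lxh pvz inbvh vphsq mqitk iniu jmgx
Hunk 5: at line 2 remove [pvz,inbvh,vphsq] add [arl,ihyof] -> 7 lines: rqsrw lxh arl ihyof mqitk iniu jmgx
Hunk 6: at line 1 remove [arl,ihyof] add [qqz] -> 6 lines: rqsrw lxh qqz mqitk iniu jmgx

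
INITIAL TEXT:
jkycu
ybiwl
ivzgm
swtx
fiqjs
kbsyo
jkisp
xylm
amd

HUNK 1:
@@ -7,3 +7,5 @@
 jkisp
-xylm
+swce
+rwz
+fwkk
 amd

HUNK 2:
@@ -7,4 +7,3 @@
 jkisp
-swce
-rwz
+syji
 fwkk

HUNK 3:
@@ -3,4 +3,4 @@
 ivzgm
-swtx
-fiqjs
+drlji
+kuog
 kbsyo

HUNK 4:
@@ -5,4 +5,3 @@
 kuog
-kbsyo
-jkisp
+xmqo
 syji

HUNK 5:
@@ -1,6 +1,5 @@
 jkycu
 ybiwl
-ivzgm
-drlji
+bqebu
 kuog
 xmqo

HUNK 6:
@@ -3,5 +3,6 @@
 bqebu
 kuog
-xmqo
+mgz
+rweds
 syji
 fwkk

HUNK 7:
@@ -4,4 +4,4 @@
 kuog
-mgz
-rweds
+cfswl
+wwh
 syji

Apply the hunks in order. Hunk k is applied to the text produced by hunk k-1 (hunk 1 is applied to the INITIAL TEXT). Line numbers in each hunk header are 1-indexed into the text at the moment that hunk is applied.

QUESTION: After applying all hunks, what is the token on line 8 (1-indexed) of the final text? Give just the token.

Hunk 1: at line 7 remove [xylm] add [swce,rwz,fwkk] -> 11 lines: jkycu ybiwl ivzgm swtx fiqjs kbsyo jkisp swce rwz fwkk amd
Hunk 2: at line 7 remove [swce,rwz] add [syji] -> 10 lines: jkycu ybiwl ivzgm swtx fiqjs kbsyo jkisp syji fwkk amd
Hunk 3: at line 3 remove [swtx,fiqjs] add [drlji,kuog] -> 10 lines: jkycu ybiwl ivzgm drlji kuog kbsyo jkisp syji fwkk amd
Hunk 4: at line 5 remove [kbsyo,jkisp] add [xmqo] -> 9 lines: jkycu ybiwl ivzgm drlji kuog xmqo syji fwkk amd
Hunk 5: at line 1 remove [ivzgm,drlji] add [bqebu] -> 8 lines: jkycu ybiwl bqebu kuog xmqo syji fwkk amd
Hunk 6: at line 3 remove [xmqo] add [mgz,rweds] -> 9 lines: jkycu ybiwl bqebu kuog mgz rweds syji fwkk amd
Hunk 7: at line 4 remove [mgz,rweds] add [cfswl,wwh] -> 9 lines: jkycu ybiwl bqebu kuog cfswl wwh syji fwkk amd
Final line 8: fwkk

Answer: fwkk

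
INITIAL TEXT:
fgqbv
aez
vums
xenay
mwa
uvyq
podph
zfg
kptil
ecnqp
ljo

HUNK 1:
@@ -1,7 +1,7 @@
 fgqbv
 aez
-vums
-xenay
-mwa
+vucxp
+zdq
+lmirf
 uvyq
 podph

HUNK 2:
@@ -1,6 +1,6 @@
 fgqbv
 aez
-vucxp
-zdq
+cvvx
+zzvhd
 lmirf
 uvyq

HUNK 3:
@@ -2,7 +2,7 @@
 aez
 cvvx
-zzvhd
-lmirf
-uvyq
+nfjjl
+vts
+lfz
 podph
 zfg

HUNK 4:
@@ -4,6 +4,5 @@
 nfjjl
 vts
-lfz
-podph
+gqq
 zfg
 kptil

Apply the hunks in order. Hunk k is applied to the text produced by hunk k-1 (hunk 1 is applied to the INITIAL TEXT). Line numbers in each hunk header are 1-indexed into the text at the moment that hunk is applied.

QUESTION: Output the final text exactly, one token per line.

Answer: fgqbv
aez
cvvx
nfjjl
vts
gqq
zfg
kptil
ecnqp
ljo

Derivation:
Hunk 1: at line 1 remove [vums,xenay,mwa] add [vucxp,zdq,lmirf] -> 11 lines: fgqbv aez vucxp zdq lmirf uvyq podph zfg kptil ecnqp ljo
Hunk 2: at line 1 remove [vucxp,zdq] add [cvvx,zzvhd] -> 11 lines: fgqbv aez cvvx zzvhd lmirf uvyq podph zfg kptil ecnqp ljo
Hunk 3: at line 2 remove [zzvhd,lmirf,uvyq] add [nfjjl,vts,lfz] -> 11 lines: fgqbv aez cvvx nfjjl vts lfz podph zfg kptil ecnqp ljo
Hunk 4: at line 4 remove [lfz,podph] add [gqq] -> 10 lines: fgqbv aez cvvx nfjjl vts gqq zfg kptil ecnqp ljo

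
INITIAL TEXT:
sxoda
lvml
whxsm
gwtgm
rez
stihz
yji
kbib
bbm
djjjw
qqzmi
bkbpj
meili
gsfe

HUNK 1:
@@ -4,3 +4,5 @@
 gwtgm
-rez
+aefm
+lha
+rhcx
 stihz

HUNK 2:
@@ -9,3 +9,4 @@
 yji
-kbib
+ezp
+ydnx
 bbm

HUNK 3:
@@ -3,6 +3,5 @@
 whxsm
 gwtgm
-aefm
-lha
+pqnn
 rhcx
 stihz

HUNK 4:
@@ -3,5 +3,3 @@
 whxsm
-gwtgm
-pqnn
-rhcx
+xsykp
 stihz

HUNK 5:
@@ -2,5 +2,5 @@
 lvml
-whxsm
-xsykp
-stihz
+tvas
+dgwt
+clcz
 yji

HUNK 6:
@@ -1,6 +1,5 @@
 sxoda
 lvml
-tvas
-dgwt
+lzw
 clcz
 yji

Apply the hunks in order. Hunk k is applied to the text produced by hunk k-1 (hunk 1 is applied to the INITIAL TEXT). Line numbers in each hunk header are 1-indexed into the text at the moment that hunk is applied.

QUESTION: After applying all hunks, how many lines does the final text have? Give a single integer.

Hunk 1: at line 4 remove [rez] add [aefm,lha,rhcx] -> 16 lines: sxoda lvml whxsm gwtgm aefm lha rhcx stihz yji kbib bbm djjjw qqzmi bkbpj meili gsfe
Hunk 2: at line 9 remove [kbib] add [ezp,ydnx] -> 17 lines: sxoda lvml whxsm gwtgm aefm lha rhcx stihz yji ezp ydnx bbm djjjw qqzmi bkbpj meili gsfe
Hunk 3: at line 3 remove [aefm,lha] add [pqnn] -> 16 lines: sxoda lvml whxsm gwtgm pqnn rhcx stihz yji ezp ydnx bbm djjjw qqzmi bkbpj meili gsfe
Hunk 4: at line 3 remove [gwtgm,pqnn,rhcx] add [xsykp] -> 14 lines: sxoda lvml whxsm xsykp stihz yji ezp ydnx bbm djjjw qqzmi bkbpj meili gsfe
Hunk 5: at line 2 remove [whxsm,xsykp,stihz] add [tvas,dgwt,clcz] -> 14 lines: sxoda lvml tvas dgwt clcz yji ezp ydnx bbm djjjw qqzmi bkbpj meili gsfe
Hunk 6: at line 1 remove [tvas,dgwt] add [lzw] -> 13 lines: sxoda lvml lzw clcz yji ezp ydnx bbm djjjw qqzmi bkbpj meili gsfe
Final line count: 13

Answer: 13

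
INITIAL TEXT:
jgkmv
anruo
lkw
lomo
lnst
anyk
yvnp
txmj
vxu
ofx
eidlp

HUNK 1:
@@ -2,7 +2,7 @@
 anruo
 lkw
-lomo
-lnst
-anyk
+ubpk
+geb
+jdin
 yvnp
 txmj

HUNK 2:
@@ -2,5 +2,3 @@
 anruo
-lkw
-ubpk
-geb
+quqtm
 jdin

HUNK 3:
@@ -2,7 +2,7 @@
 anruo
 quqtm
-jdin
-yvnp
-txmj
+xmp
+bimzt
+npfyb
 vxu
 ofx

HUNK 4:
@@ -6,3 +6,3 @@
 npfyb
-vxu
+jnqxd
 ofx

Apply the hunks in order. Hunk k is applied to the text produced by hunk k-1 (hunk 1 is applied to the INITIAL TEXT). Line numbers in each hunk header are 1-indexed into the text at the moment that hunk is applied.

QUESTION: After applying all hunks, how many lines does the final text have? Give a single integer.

Hunk 1: at line 2 remove [lomo,lnst,anyk] add [ubpk,geb,jdin] -> 11 lines: jgkmv anruo lkw ubpk geb jdin yvnp txmj vxu ofx eidlp
Hunk 2: at line 2 remove [lkw,ubpk,geb] add [quqtm] -> 9 lines: jgkmv anruo quqtm jdin yvnp txmj vxu ofx eidlp
Hunk 3: at line 2 remove [jdin,yvnp,txmj] add [xmp,bimzt,npfyb] -> 9 lines: jgkmv anruo quqtm xmp bimzt npfyb vxu ofx eidlp
Hunk 4: at line 6 remove [vxu] add [jnqxd] -> 9 lines: jgkmv anruo quqtm xmp bimzt npfyb jnqxd ofx eidlp
Final line count: 9

Answer: 9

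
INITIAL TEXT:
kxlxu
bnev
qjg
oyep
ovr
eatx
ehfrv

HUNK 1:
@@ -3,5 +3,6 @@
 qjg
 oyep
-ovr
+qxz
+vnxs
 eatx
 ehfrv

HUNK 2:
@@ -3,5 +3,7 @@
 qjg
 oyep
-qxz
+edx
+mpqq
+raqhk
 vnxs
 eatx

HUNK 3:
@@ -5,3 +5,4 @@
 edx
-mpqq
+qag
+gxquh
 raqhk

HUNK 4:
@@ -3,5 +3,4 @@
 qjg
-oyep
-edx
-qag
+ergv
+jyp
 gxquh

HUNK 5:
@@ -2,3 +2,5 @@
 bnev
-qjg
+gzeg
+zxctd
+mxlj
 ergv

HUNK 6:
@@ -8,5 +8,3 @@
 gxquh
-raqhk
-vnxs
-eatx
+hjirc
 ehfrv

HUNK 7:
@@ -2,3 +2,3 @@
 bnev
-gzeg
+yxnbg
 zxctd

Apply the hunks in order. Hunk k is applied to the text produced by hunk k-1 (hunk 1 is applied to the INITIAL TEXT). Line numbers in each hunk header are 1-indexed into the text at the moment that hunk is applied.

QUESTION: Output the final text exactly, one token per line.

Answer: kxlxu
bnev
yxnbg
zxctd
mxlj
ergv
jyp
gxquh
hjirc
ehfrv

Derivation:
Hunk 1: at line 3 remove [ovr] add [qxz,vnxs] -> 8 lines: kxlxu bnev qjg oyep qxz vnxs eatx ehfrv
Hunk 2: at line 3 remove [qxz] add [edx,mpqq,raqhk] -> 10 lines: kxlxu bnev qjg oyep edx mpqq raqhk vnxs eatx ehfrv
Hunk 3: at line 5 remove [mpqq] add [qag,gxquh] -> 11 lines: kxlxu bnev qjg oyep edx qag gxquh raqhk vnxs eatx ehfrv
Hunk 4: at line 3 remove [oyep,edx,qag] add [ergv,jyp] -> 10 lines: kxlxu bnev qjg ergv jyp gxquh raqhk vnxs eatx ehfrv
Hunk 5: at line 2 remove [qjg] add [gzeg,zxctd,mxlj] -> 12 lines: kxlxu bnev gzeg zxctd mxlj ergv jyp gxquh raqhk vnxs eatx ehfrv
Hunk 6: at line 8 remove [raqhk,vnxs,eatx] add [hjirc] -> 10 lines: kxlxu bnev gzeg zxctd mxlj ergv jyp gxquh hjirc ehfrv
Hunk 7: at line 2 remove [gzeg] add [yxnbg] -> 10 lines: kxlxu bnev yxnbg zxctd mxlj ergv jyp gxquh hjirc ehfrv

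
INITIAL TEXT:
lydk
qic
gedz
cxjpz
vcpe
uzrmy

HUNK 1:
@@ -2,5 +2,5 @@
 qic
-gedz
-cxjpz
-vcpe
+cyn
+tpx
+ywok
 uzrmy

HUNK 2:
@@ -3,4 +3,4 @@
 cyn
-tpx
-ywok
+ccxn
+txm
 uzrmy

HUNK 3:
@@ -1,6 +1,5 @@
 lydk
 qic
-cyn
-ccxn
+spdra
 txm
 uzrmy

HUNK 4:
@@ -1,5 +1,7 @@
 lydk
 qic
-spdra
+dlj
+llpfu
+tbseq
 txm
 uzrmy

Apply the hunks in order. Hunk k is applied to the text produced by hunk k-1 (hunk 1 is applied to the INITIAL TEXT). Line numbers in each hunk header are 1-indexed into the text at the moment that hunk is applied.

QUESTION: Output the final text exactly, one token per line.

Hunk 1: at line 2 remove [gedz,cxjpz,vcpe] add [cyn,tpx,ywok] -> 6 lines: lydk qic cyn tpx ywok uzrmy
Hunk 2: at line 3 remove [tpx,ywok] add [ccxn,txm] -> 6 lines: lydk qic cyn ccxn txm uzrmy
Hunk 3: at line 1 remove [cyn,ccxn] add [spdra] -> 5 lines: lydk qic spdra txm uzrmy
Hunk 4: at line 1 remove [spdra] add [dlj,llpfu,tbseq] -> 7 lines: lydk qic dlj llpfu tbseq txm uzrmy

Answer: lydk
qic
dlj
llpfu
tbseq
txm
uzrmy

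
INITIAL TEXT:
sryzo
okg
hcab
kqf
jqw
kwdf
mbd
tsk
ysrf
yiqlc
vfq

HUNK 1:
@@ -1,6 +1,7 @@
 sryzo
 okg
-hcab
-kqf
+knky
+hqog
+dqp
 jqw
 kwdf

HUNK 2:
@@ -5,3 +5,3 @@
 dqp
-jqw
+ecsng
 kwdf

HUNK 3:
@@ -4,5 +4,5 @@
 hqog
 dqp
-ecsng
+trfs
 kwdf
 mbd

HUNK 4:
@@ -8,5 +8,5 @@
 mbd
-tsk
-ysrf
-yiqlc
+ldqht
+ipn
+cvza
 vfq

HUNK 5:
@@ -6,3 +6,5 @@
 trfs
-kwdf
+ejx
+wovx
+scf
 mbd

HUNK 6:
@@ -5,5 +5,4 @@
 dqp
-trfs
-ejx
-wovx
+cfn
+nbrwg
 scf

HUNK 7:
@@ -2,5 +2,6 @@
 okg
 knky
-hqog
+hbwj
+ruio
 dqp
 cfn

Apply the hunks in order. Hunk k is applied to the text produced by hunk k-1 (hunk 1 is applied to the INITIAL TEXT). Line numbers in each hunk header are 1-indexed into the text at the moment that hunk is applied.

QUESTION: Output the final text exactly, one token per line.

Answer: sryzo
okg
knky
hbwj
ruio
dqp
cfn
nbrwg
scf
mbd
ldqht
ipn
cvza
vfq

Derivation:
Hunk 1: at line 1 remove [hcab,kqf] add [knky,hqog,dqp] -> 12 lines: sryzo okg knky hqog dqp jqw kwdf mbd tsk ysrf yiqlc vfq
Hunk 2: at line 5 remove [jqw] add [ecsng] -> 12 lines: sryzo okg knky hqog dqp ecsng kwdf mbd tsk ysrf yiqlc vfq
Hunk 3: at line 4 remove [ecsng] add [trfs] -> 12 lines: sryzo okg knky hqog dqp trfs kwdf mbd tsk ysrf yiqlc vfq
Hunk 4: at line 8 remove [tsk,ysrf,yiqlc] add [ldqht,ipn,cvza] -> 12 lines: sryzo okg knky hqog dqp trfs kwdf mbd ldqht ipn cvza vfq
Hunk 5: at line 6 remove [kwdf] add [ejx,wovx,scf] -> 14 lines: sryzo okg knky hqog dqp trfs ejx wovx scf mbd ldqht ipn cvza vfq
Hunk 6: at line 5 remove [trfs,ejx,wovx] add [cfn,nbrwg] -> 13 lines: sryzo okg knky hqog dqp cfn nbrwg scf mbd ldqht ipn cvza vfq
Hunk 7: at line 2 remove [hqog] add [hbwj,ruio] -> 14 lines: sryzo okg knky hbwj ruio dqp cfn nbrwg scf mbd ldqht ipn cvza vfq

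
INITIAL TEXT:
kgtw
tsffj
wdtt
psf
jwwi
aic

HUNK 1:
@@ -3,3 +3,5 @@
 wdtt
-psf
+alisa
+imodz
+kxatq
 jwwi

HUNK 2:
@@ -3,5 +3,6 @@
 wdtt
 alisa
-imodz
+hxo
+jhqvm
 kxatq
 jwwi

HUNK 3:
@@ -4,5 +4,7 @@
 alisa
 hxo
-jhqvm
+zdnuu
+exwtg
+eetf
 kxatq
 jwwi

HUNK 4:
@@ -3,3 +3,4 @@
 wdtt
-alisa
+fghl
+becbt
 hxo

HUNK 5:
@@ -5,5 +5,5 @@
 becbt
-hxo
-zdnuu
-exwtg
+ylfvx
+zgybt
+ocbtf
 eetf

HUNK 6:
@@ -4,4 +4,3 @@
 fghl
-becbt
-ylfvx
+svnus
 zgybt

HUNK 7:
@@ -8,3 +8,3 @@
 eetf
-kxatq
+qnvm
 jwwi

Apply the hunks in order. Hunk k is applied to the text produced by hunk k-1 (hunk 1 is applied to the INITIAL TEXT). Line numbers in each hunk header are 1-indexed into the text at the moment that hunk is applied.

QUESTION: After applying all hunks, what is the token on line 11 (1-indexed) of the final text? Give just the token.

Answer: aic

Derivation:
Hunk 1: at line 3 remove [psf] add [alisa,imodz,kxatq] -> 8 lines: kgtw tsffj wdtt alisa imodz kxatq jwwi aic
Hunk 2: at line 3 remove [imodz] add [hxo,jhqvm] -> 9 lines: kgtw tsffj wdtt alisa hxo jhqvm kxatq jwwi aic
Hunk 3: at line 4 remove [jhqvm] add [zdnuu,exwtg,eetf] -> 11 lines: kgtw tsffj wdtt alisa hxo zdnuu exwtg eetf kxatq jwwi aic
Hunk 4: at line 3 remove [alisa] add [fghl,becbt] -> 12 lines: kgtw tsffj wdtt fghl becbt hxo zdnuu exwtg eetf kxatq jwwi aic
Hunk 5: at line 5 remove [hxo,zdnuu,exwtg] add [ylfvx,zgybt,ocbtf] -> 12 lines: kgtw tsffj wdtt fghl becbt ylfvx zgybt ocbtf eetf kxatq jwwi aic
Hunk 6: at line 4 remove [becbt,ylfvx] add [svnus] -> 11 lines: kgtw tsffj wdtt fghl svnus zgybt ocbtf eetf kxatq jwwi aic
Hunk 7: at line 8 remove [kxatq] add [qnvm] -> 11 lines: kgtw tsffj wdtt fghl svnus zgybt ocbtf eetf qnvm jwwi aic
Final line 11: aic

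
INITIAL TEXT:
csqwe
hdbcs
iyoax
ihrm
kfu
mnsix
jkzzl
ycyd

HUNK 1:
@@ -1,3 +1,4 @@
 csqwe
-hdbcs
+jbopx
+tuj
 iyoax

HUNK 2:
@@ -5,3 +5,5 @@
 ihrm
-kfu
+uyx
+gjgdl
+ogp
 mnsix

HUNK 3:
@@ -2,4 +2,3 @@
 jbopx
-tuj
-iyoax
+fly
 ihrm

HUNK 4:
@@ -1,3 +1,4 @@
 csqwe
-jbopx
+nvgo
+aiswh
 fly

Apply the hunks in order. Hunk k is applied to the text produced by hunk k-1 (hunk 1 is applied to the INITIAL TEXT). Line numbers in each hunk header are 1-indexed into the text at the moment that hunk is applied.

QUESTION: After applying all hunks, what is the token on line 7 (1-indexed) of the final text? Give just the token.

Hunk 1: at line 1 remove [hdbcs] add [jbopx,tuj] -> 9 lines: csqwe jbopx tuj iyoax ihrm kfu mnsix jkzzl ycyd
Hunk 2: at line 5 remove [kfu] add [uyx,gjgdl,ogp] -> 11 lines: csqwe jbopx tuj iyoax ihrm uyx gjgdl ogp mnsix jkzzl ycyd
Hunk 3: at line 2 remove [tuj,iyoax] add [fly] -> 10 lines: csqwe jbopx fly ihrm uyx gjgdl ogp mnsix jkzzl ycyd
Hunk 4: at line 1 remove [jbopx] add [nvgo,aiswh] -> 11 lines: csqwe nvgo aiswh fly ihrm uyx gjgdl ogp mnsix jkzzl ycyd
Final line 7: gjgdl

Answer: gjgdl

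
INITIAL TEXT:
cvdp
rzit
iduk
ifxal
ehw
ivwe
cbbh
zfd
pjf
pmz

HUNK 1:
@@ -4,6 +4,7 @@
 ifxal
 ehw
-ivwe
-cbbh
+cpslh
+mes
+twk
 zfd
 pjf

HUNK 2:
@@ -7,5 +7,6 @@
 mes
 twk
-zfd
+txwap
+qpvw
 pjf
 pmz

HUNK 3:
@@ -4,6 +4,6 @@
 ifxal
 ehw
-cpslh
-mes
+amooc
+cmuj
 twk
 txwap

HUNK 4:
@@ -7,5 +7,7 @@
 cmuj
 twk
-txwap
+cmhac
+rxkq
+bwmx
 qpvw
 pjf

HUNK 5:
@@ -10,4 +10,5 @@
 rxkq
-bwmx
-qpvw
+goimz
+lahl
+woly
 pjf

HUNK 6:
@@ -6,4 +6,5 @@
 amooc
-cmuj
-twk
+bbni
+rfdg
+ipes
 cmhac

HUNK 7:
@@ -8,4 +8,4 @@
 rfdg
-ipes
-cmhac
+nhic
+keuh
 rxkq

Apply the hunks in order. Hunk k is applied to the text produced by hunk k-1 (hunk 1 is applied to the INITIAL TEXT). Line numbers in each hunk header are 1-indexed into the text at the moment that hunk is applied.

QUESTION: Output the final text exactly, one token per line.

Hunk 1: at line 4 remove [ivwe,cbbh] add [cpslh,mes,twk] -> 11 lines: cvdp rzit iduk ifxal ehw cpslh mes twk zfd pjf pmz
Hunk 2: at line 7 remove [zfd] add [txwap,qpvw] -> 12 lines: cvdp rzit iduk ifxal ehw cpslh mes twk txwap qpvw pjf pmz
Hunk 3: at line 4 remove [cpslh,mes] add [amooc,cmuj] -> 12 lines: cvdp rzit iduk ifxal ehw amooc cmuj twk txwap qpvw pjf pmz
Hunk 4: at line 7 remove [txwap] add [cmhac,rxkq,bwmx] -> 14 lines: cvdp rzit iduk ifxal ehw amooc cmuj twk cmhac rxkq bwmx qpvw pjf pmz
Hunk 5: at line 10 remove [bwmx,qpvw] add [goimz,lahl,woly] -> 15 lines: cvdp rzit iduk ifxal ehw amooc cmuj twk cmhac rxkq goimz lahl woly pjf pmz
Hunk 6: at line 6 remove [cmuj,twk] add [bbni,rfdg,ipes] -> 16 lines: cvdp rzit iduk ifxal ehw amooc bbni rfdg ipes cmhac rxkq goimz lahl woly pjf pmz
Hunk 7: at line 8 remove [ipes,cmhac] add [nhic,keuh] -> 16 lines: cvdp rzit iduk ifxal ehw amooc bbni rfdg nhic keuh rxkq goimz lahl woly pjf pmz

Answer: cvdp
rzit
iduk
ifxal
ehw
amooc
bbni
rfdg
nhic
keuh
rxkq
goimz
lahl
woly
pjf
pmz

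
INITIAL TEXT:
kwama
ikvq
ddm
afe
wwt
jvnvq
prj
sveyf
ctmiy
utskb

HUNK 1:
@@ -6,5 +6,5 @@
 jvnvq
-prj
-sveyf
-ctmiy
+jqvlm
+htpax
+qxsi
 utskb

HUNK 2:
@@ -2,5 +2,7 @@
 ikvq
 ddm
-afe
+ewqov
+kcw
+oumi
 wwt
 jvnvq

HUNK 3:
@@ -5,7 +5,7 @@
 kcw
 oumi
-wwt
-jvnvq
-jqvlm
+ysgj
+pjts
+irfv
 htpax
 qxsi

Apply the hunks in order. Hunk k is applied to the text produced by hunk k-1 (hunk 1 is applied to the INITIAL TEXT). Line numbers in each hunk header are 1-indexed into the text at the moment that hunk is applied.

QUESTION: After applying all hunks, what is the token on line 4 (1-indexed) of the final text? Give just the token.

Hunk 1: at line 6 remove [prj,sveyf,ctmiy] add [jqvlm,htpax,qxsi] -> 10 lines: kwama ikvq ddm afe wwt jvnvq jqvlm htpax qxsi utskb
Hunk 2: at line 2 remove [afe] add [ewqov,kcw,oumi] -> 12 lines: kwama ikvq ddm ewqov kcw oumi wwt jvnvq jqvlm htpax qxsi utskb
Hunk 3: at line 5 remove [wwt,jvnvq,jqvlm] add [ysgj,pjts,irfv] -> 12 lines: kwama ikvq ddm ewqov kcw oumi ysgj pjts irfv htpax qxsi utskb
Final line 4: ewqov

Answer: ewqov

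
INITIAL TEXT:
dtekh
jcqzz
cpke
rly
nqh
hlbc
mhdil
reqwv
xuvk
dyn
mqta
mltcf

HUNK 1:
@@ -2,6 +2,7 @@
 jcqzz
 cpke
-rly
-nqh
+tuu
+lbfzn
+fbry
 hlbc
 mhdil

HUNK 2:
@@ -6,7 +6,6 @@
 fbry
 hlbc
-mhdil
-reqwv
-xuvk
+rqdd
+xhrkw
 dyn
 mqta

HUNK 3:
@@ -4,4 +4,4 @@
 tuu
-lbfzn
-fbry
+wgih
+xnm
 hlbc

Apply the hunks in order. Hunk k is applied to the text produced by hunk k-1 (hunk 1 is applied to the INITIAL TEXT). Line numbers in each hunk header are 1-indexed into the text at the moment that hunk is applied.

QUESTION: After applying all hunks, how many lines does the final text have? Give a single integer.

Hunk 1: at line 2 remove [rly,nqh] add [tuu,lbfzn,fbry] -> 13 lines: dtekh jcqzz cpke tuu lbfzn fbry hlbc mhdil reqwv xuvk dyn mqta mltcf
Hunk 2: at line 6 remove [mhdil,reqwv,xuvk] add [rqdd,xhrkw] -> 12 lines: dtekh jcqzz cpke tuu lbfzn fbry hlbc rqdd xhrkw dyn mqta mltcf
Hunk 3: at line 4 remove [lbfzn,fbry] add [wgih,xnm] -> 12 lines: dtekh jcqzz cpke tuu wgih xnm hlbc rqdd xhrkw dyn mqta mltcf
Final line count: 12

Answer: 12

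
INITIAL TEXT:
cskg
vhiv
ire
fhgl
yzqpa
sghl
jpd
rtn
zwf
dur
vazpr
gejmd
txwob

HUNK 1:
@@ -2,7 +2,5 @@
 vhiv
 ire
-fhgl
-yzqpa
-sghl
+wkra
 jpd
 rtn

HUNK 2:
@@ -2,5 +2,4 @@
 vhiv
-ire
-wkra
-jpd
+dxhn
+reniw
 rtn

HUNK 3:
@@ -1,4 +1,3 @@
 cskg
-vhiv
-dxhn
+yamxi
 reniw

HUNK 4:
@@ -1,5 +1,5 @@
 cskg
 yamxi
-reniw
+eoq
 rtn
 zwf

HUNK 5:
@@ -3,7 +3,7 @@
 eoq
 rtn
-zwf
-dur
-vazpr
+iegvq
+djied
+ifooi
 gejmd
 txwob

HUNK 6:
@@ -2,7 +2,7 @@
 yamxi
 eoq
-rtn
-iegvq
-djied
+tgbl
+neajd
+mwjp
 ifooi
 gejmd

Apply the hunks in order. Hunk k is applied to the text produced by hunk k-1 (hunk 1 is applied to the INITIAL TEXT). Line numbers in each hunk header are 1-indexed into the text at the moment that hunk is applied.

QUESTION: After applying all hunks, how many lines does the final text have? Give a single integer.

Answer: 9

Derivation:
Hunk 1: at line 2 remove [fhgl,yzqpa,sghl] add [wkra] -> 11 lines: cskg vhiv ire wkra jpd rtn zwf dur vazpr gejmd txwob
Hunk 2: at line 2 remove [ire,wkra,jpd] add [dxhn,reniw] -> 10 lines: cskg vhiv dxhn reniw rtn zwf dur vazpr gejmd txwob
Hunk 3: at line 1 remove [vhiv,dxhn] add [yamxi] -> 9 lines: cskg yamxi reniw rtn zwf dur vazpr gejmd txwob
Hunk 4: at line 1 remove [reniw] add [eoq] -> 9 lines: cskg yamxi eoq rtn zwf dur vazpr gejmd txwob
Hunk 5: at line 3 remove [zwf,dur,vazpr] add [iegvq,djied,ifooi] -> 9 lines: cskg yamxi eoq rtn iegvq djied ifooi gejmd txwob
Hunk 6: at line 2 remove [rtn,iegvq,djied] add [tgbl,neajd,mwjp] -> 9 lines: cskg yamxi eoq tgbl neajd mwjp ifooi gejmd txwob
Final line count: 9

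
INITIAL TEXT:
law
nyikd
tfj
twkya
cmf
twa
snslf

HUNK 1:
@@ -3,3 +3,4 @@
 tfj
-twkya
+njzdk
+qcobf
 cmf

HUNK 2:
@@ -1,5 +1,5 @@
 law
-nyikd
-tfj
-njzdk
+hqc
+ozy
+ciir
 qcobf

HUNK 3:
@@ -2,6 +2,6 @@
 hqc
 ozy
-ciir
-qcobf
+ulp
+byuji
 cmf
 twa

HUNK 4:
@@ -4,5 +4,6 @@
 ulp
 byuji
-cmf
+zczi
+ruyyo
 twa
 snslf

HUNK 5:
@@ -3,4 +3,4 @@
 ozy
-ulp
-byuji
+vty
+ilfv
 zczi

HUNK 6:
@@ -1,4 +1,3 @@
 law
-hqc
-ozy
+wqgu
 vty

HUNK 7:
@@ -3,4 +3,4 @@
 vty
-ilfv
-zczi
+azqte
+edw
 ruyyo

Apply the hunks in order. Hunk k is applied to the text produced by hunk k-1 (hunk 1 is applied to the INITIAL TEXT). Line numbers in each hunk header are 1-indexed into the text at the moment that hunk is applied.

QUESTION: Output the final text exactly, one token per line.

Answer: law
wqgu
vty
azqte
edw
ruyyo
twa
snslf

Derivation:
Hunk 1: at line 3 remove [twkya] add [njzdk,qcobf] -> 8 lines: law nyikd tfj njzdk qcobf cmf twa snslf
Hunk 2: at line 1 remove [nyikd,tfj,njzdk] add [hqc,ozy,ciir] -> 8 lines: law hqc ozy ciir qcobf cmf twa snslf
Hunk 3: at line 2 remove [ciir,qcobf] add [ulp,byuji] -> 8 lines: law hqc ozy ulp byuji cmf twa snslf
Hunk 4: at line 4 remove [cmf] add [zczi,ruyyo] -> 9 lines: law hqc ozy ulp byuji zczi ruyyo twa snslf
Hunk 5: at line 3 remove [ulp,byuji] add [vty,ilfv] -> 9 lines: law hqc ozy vty ilfv zczi ruyyo twa snslf
Hunk 6: at line 1 remove [hqc,ozy] add [wqgu] -> 8 lines: law wqgu vty ilfv zczi ruyyo twa snslf
Hunk 7: at line 3 remove [ilfv,zczi] add [azqte,edw] -> 8 lines: law wqgu vty azqte edw ruyyo twa snslf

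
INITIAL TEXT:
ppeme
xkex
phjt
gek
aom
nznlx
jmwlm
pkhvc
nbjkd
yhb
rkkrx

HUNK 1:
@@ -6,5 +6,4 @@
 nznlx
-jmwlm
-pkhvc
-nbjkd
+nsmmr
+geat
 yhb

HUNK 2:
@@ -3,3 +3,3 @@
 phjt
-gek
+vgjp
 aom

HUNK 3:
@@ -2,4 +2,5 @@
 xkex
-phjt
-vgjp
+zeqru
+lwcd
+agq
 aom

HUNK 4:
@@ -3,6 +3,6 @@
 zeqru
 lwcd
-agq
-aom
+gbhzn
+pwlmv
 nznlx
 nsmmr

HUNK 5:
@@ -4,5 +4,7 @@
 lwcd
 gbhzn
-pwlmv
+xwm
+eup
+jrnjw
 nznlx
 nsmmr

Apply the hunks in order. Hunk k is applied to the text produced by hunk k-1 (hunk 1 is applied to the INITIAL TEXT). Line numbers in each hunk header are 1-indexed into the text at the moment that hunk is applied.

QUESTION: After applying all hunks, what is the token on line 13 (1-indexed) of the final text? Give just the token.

Hunk 1: at line 6 remove [jmwlm,pkhvc,nbjkd] add [nsmmr,geat] -> 10 lines: ppeme xkex phjt gek aom nznlx nsmmr geat yhb rkkrx
Hunk 2: at line 3 remove [gek] add [vgjp] -> 10 lines: ppeme xkex phjt vgjp aom nznlx nsmmr geat yhb rkkrx
Hunk 3: at line 2 remove [phjt,vgjp] add [zeqru,lwcd,agq] -> 11 lines: ppeme xkex zeqru lwcd agq aom nznlx nsmmr geat yhb rkkrx
Hunk 4: at line 3 remove [agq,aom] add [gbhzn,pwlmv] -> 11 lines: ppeme xkex zeqru lwcd gbhzn pwlmv nznlx nsmmr geat yhb rkkrx
Hunk 5: at line 4 remove [pwlmv] add [xwm,eup,jrnjw] -> 13 lines: ppeme xkex zeqru lwcd gbhzn xwm eup jrnjw nznlx nsmmr geat yhb rkkrx
Final line 13: rkkrx

Answer: rkkrx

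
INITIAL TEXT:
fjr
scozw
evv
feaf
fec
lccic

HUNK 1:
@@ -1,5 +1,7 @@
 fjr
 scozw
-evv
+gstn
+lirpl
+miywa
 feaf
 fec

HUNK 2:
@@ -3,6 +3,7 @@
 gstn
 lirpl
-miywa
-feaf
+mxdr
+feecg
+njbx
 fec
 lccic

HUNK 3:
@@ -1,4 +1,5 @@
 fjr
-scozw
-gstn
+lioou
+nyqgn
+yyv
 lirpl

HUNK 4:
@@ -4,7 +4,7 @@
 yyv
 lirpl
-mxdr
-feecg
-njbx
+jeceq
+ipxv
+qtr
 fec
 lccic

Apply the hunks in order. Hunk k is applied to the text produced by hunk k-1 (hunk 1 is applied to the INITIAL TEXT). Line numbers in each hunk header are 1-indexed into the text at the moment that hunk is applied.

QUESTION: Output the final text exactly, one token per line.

Answer: fjr
lioou
nyqgn
yyv
lirpl
jeceq
ipxv
qtr
fec
lccic

Derivation:
Hunk 1: at line 1 remove [evv] add [gstn,lirpl,miywa] -> 8 lines: fjr scozw gstn lirpl miywa feaf fec lccic
Hunk 2: at line 3 remove [miywa,feaf] add [mxdr,feecg,njbx] -> 9 lines: fjr scozw gstn lirpl mxdr feecg njbx fec lccic
Hunk 3: at line 1 remove [scozw,gstn] add [lioou,nyqgn,yyv] -> 10 lines: fjr lioou nyqgn yyv lirpl mxdr feecg njbx fec lccic
Hunk 4: at line 4 remove [mxdr,feecg,njbx] add [jeceq,ipxv,qtr] -> 10 lines: fjr lioou nyqgn yyv lirpl jeceq ipxv qtr fec lccic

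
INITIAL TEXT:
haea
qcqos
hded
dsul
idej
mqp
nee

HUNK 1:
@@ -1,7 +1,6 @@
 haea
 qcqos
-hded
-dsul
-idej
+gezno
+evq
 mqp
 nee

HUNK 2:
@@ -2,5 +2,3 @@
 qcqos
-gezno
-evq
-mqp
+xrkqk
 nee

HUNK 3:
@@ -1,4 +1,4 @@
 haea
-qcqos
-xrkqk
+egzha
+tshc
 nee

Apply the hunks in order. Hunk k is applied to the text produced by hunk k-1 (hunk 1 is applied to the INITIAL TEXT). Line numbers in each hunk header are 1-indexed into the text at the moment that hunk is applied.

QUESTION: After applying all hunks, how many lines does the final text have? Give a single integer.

Hunk 1: at line 1 remove [hded,dsul,idej] add [gezno,evq] -> 6 lines: haea qcqos gezno evq mqp nee
Hunk 2: at line 2 remove [gezno,evq,mqp] add [xrkqk] -> 4 lines: haea qcqos xrkqk nee
Hunk 3: at line 1 remove [qcqos,xrkqk] add [egzha,tshc] -> 4 lines: haea egzha tshc nee
Final line count: 4

Answer: 4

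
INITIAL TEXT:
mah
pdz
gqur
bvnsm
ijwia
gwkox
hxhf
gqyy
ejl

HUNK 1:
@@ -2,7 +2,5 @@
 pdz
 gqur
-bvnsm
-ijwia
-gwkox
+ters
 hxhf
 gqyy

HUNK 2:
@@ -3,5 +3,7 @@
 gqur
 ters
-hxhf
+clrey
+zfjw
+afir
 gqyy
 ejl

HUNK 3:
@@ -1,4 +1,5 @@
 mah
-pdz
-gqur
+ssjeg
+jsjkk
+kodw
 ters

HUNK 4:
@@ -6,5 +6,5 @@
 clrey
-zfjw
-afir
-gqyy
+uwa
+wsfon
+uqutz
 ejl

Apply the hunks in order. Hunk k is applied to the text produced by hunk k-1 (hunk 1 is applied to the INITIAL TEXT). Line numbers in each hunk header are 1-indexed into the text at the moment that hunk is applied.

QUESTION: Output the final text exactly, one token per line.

Answer: mah
ssjeg
jsjkk
kodw
ters
clrey
uwa
wsfon
uqutz
ejl

Derivation:
Hunk 1: at line 2 remove [bvnsm,ijwia,gwkox] add [ters] -> 7 lines: mah pdz gqur ters hxhf gqyy ejl
Hunk 2: at line 3 remove [hxhf] add [clrey,zfjw,afir] -> 9 lines: mah pdz gqur ters clrey zfjw afir gqyy ejl
Hunk 3: at line 1 remove [pdz,gqur] add [ssjeg,jsjkk,kodw] -> 10 lines: mah ssjeg jsjkk kodw ters clrey zfjw afir gqyy ejl
Hunk 4: at line 6 remove [zfjw,afir,gqyy] add [uwa,wsfon,uqutz] -> 10 lines: mah ssjeg jsjkk kodw ters clrey uwa wsfon uqutz ejl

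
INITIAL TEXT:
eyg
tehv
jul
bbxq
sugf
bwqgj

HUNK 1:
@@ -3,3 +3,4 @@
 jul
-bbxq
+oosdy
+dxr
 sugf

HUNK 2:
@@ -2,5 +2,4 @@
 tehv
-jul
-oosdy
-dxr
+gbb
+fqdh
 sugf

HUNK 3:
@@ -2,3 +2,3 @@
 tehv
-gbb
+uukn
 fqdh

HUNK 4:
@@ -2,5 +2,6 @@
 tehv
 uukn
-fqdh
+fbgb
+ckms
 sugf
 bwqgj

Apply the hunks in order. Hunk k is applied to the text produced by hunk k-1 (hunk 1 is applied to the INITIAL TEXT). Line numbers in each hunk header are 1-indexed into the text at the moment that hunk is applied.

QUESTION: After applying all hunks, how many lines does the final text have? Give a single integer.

Answer: 7

Derivation:
Hunk 1: at line 3 remove [bbxq] add [oosdy,dxr] -> 7 lines: eyg tehv jul oosdy dxr sugf bwqgj
Hunk 2: at line 2 remove [jul,oosdy,dxr] add [gbb,fqdh] -> 6 lines: eyg tehv gbb fqdh sugf bwqgj
Hunk 3: at line 2 remove [gbb] add [uukn] -> 6 lines: eyg tehv uukn fqdh sugf bwqgj
Hunk 4: at line 2 remove [fqdh] add [fbgb,ckms] -> 7 lines: eyg tehv uukn fbgb ckms sugf bwqgj
Final line count: 7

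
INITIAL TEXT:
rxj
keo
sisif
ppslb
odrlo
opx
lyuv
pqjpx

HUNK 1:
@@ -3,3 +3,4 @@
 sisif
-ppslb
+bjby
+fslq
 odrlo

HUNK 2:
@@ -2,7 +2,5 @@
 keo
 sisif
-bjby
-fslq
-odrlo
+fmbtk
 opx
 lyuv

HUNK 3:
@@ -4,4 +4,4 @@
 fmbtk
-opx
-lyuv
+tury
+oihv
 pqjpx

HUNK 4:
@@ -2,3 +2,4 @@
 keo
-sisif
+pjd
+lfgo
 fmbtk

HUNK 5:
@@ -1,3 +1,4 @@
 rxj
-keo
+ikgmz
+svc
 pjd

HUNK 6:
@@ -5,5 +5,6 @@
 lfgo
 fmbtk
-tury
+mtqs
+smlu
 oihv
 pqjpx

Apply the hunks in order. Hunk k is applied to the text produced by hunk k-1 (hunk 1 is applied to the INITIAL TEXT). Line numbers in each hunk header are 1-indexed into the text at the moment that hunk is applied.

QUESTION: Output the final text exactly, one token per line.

Hunk 1: at line 3 remove [ppslb] add [bjby,fslq] -> 9 lines: rxj keo sisif bjby fslq odrlo opx lyuv pqjpx
Hunk 2: at line 2 remove [bjby,fslq,odrlo] add [fmbtk] -> 7 lines: rxj keo sisif fmbtk opx lyuv pqjpx
Hunk 3: at line 4 remove [opx,lyuv] add [tury,oihv] -> 7 lines: rxj keo sisif fmbtk tury oihv pqjpx
Hunk 4: at line 2 remove [sisif] add [pjd,lfgo] -> 8 lines: rxj keo pjd lfgo fmbtk tury oihv pqjpx
Hunk 5: at line 1 remove [keo] add [ikgmz,svc] -> 9 lines: rxj ikgmz svc pjd lfgo fmbtk tury oihv pqjpx
Hunk 6: at line 5 remove [tury] add [mtqs,smlu] -> 10 lines: rxj ikgmz svc pjd lfgo fmbtk mtqs smlu oihv pqjpx

Answer: rxj
ikgmz
svc
pjd
lfgo
fmbtk
mtqs
smlu
oihv
pqjpx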